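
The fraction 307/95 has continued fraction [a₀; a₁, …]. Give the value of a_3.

Apply division with remainder until the remainder is 0:
307 ÷ 95 → quotient 3, remainder 22
95 ÷ 22 → quotient 4, remainder 7
22 ÷ 7 → quotient 3, remainder 1
7 ÷ 1 → quotient 7, remainder 0

7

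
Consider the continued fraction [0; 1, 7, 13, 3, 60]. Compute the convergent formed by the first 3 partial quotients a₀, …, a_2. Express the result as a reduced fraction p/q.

Start with 7.
1 + 1/(7/1) = 1 + 1/7 = 8/7
0 + 1/(8/7) = 0 + 7/8 = 7/8

7/8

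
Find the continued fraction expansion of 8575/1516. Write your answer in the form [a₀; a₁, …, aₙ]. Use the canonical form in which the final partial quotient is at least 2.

[5; 1, 1, 1, 10, 11, 1, 3]

8575 = 5·1516 + 995, so a_0 = 5
1516 = 1·995 + 521, so a_1 = 1
995 = 1·521 + 474, so a_2 = 1
521 = 1·474 + 47, so a_3 = 1
474 = 10·47 + 4, so a_4 = 10
47 = 11·4 + 3, so a_5 = 11
4 = 1·3 + 1, so a_6 = 1
3 = 3·1 + 0, so a_7 = 3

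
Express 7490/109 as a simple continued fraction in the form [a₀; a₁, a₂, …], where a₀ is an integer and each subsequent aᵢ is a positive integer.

[68; 1, 2, 1, 1, 15]

⌊7490/109⌋ = 68, remainder 78
⌊109/78⌋ = 1, remainder 31
⌊78/31⌋ = 2, remainder 16
⌊31/16⌋ = 1, remainder 15
⌊16/15⌋ = 1, remainder 1
⌊15/1⌋ = 15, remainder 0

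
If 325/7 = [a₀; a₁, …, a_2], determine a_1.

2

Run the Euclidean algorithm, recording each quotient:
325 ÷ 7 → quotient 46, remainder 3
7 ÷ 3 → quotient 2, remainder 1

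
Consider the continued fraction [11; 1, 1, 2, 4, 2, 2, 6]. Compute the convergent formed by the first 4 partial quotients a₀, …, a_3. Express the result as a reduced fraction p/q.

Compute successive convergents:
a_0 = 11: 11/1
a_1 = 1: 12/1
a_2 = 1: 23/2
a_3 = 2: 58/5

58/5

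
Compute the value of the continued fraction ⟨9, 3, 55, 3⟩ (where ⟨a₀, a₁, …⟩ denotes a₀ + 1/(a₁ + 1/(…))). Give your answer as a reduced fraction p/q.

Starting at the tail and folding back:
Start with 3.
55 + 1/(3/1) = 55 + 1/3 = 166/3
3 + 1/(166/3) = 3 + 3/166 = 501/166
9 + 1/(501/166) = 9 + 166/501 = 4675/501

4675/501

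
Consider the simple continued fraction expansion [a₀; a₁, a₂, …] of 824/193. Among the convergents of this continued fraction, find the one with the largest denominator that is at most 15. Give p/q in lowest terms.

List convergents until the denominator exceeds the bound:
a_0 = 4: 4/1  (≤ bound)
a_1 = 3: 13/3  (≤ bound)
a_2 = 1: 17/4  (≤ bound)
a_3 = 2: 47/11  (≤ bound)
a_4 = 2: 111/26  (> 15, stop)

47/11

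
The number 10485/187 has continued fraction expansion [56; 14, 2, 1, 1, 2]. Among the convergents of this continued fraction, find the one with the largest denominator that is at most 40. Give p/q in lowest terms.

1626/29

a_0 = 56: 56/1  (≤ bound)
a_1 = 14: 785/14  (≤ bound)
a_2 = 2: 1626/29  (≤ bound)
a_3 = 1: 2411/43  (> 40, stop)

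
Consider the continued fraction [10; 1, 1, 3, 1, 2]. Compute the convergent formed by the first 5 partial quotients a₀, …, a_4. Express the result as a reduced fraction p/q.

95/9

Compute successive convergents:
a_0 = 10: 10/1
a_1 = 1: 11/1
a_2 = 1: 21/2
a_3 = 3: 74/7
a_4 = 1: 95/9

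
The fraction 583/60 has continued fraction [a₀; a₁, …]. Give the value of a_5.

8

Repeatedly divide and take the remainder:
583 ÷ 60 → quotient 9, remainder 43
60 ÷ 43 → quotient 1, remainder 17
43 ÷ 17 → quotient 2, remainder 9
17 ÷ 9 → quotient 1, remainder 8
9 ÷ 8 → quotient 1, remainder 1
8 ÷ 1 → quotient 8, remainder 0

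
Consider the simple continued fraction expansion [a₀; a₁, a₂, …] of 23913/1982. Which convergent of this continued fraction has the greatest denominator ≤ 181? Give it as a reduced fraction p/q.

2039/169

List convergents until the denominator exceeds the bound:
a_0 = 12: 12/1  (≤ bound)
a_1 = 15: 181/15  (≤ bound)
a_2 = 2: 374/31  (≤ bound)
a_3 = 1: 555/46  (≤ bound)
a_4 = 2: 1484/123  (≤ bound)
a_5 = 1: 2039/169  (≤ bound)
a_6 = 11: 23913/1982  (> 181, stop)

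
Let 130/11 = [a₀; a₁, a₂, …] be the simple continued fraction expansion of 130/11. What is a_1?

1

130 = 11·11 + 9, so a_0 = 11
11 = 1·9 + 2, so a_1 = 1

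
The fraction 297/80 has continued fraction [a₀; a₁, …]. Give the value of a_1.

1

Repeatedly divide and take the remainder:
⌊297/80⌋ = 3, remainder 57
⌊80/57⌋ = 1, remainder 23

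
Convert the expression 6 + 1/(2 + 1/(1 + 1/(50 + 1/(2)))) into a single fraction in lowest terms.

1945/307

Use the convergent recurrence hₖ = aₖ·hₖ₋₁ + hₖ₋₂ (and likewise for the denominators kₖ):
a_0 = 6: 6/1
a_1 = 2: 13/2
a_2 = 1: 19/3
a_3 = 50: 963/152
a_4 = 2: 1945/307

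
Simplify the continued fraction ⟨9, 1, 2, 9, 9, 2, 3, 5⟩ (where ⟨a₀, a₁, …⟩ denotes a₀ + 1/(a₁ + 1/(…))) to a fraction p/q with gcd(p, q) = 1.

Build up convergents one term at a time:
a_0 = 9: 9/1
a_1 = 1: 10/1
a_2 = 2: 29/3
a_3 = 9: 271/28
a_4 = 9: 2468/255
a_5 = 2: 5207/538
a_6 = 3: 18089/1869
a_7 = 5: 95652/9883

95652/9883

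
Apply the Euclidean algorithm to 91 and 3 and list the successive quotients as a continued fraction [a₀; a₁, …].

⌊91/3⌋ = 30, remainder 1
⌊3/1⌋ = 3, remainder 0

[30; 3]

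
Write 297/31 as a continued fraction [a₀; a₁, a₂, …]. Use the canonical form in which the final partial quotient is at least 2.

[9; 1, 1, 2, 1, 1, 2]

Apply division with remainder until the remainder is 0:
297 = 9·31 + 18, so a_0 = 9
31 = 1·18 + 13, so a_1 = 1
18 = 1·13 + 5, so a_2 = 1
13 = 2·5 + 3, so a_3 = 2
5 = 1·3 + 2, so a_4 = 1
3 = 1·2 + 1, so a_5 = 1
2 = 2·1 + 0, so a_6 = 2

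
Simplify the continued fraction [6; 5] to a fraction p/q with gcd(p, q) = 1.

Start with 5.
6 + 1/(5/1) = 6 + 1/5 = 31/5

31/5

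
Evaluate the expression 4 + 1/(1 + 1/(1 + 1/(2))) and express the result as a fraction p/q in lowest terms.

23/5

Starting at the tail and folding back:
Start with 2.
1 + 1/(2/1) = 1 + 1/2 = 3/2
1 + 1/(3/2) = 1 + 2/3 = 5/3
4 + 1/(5/3) = 4 + 3/5 = 23/5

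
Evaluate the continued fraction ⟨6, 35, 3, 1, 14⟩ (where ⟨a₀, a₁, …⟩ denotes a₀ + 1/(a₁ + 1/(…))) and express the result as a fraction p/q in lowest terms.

a_0 = 6: 6/1
a_1 = 35: 211/35
a_2 = 3: 639/106
a_3 = 1: 850/141
a_4 = 14: 12539/2080

12539/2080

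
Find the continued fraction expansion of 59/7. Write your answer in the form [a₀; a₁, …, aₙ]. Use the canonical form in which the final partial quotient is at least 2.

[8; 2, 3]

59 ÷ 7 → quotient 8, remainder 3
7 ÷ 3 → quotient 2, remainder 1
3 ÷ 1 → quotient 3, remainder 0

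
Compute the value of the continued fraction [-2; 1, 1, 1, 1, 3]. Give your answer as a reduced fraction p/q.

a_0 = -2: -2/1
a_1 = 1: -1/1
a_2 = 1: -3/2
a_3 = 1: -4/3
a_4 = 1: -7/5
a_5 = 3: -25/18

-25/18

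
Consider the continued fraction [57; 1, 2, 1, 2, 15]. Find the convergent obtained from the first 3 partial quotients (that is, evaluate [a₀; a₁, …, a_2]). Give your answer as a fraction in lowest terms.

Work from the innermost term outward:
Start with 2.
1 + 1/(2/1) = 1 + 1/2 = 3/2
57 + 1/(3/2) = 57 + 2/3 = 173/3

173/3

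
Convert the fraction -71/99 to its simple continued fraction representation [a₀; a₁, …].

Run the Euclidean algorithm, recording each quotient:
⌊-71/99⌋ = -1, remainder 28
⌊99/28⌋ = 3, remainder 15
⌊28/15⌋ = 1, remainder 13
⌊15/13⌋ = 1, remainder 2
⌊13/2⌋ = 6, remainder 1
⌊2/1⌋ = 2, remainder 0

[-1; 3, 1, 1, 6, 2]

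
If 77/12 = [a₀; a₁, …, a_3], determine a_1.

⌊77/12⌋ = 6, remainder 5
⌊12/5⌋ = 2, remainder 2

2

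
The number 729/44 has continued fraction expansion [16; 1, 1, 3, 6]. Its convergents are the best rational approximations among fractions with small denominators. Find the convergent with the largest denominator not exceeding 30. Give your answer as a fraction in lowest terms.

List convergents until the denominator exceeds the bound:
a_0 = 16: 16/1  (≤ bound)
a_1 = 1: 17/1  (≤ bound)
a_2 = 1: 33/2  (≤ bound)
a_3 = 3: 116/7  (≤ bound)
a_4 = 6: 729/44  (> 30, stop)

116/7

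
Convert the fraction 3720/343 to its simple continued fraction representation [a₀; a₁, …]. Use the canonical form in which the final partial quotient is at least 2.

[10; 1, 5, 2, 8, 3]

Run the Euclidean algorithm, recording each quotient:
3720 ÷ 343 → quotient 10, remainder 290
343 ÷ 290 → quotient 1, remainder 53
290 ÷ 53 → quotient 5, remainder 25
53 ÷ 25 → quotient 2, remainder 3
25 ÷ 3 → quotient 8, remainder 1
3 ÷ 1 → quotient 3, remainder 0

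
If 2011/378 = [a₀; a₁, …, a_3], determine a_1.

2011 ÷ 378 → quotient 5, remainder 121
378 ÷ 121 → quotient 3, remainder 15

3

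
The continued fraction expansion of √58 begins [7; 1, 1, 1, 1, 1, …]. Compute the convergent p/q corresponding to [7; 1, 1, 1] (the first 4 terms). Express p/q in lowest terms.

Start with 1.
1 + 1/(1/1) = 1 + 1/1 = 2/1
1 + 1/(2/1) = 1 + 1/2 = 3/2
7 + 1/(3/2) = 7 + 2/3 = 23/3

23/3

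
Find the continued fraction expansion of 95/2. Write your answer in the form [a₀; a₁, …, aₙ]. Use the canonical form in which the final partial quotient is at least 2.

[47; 2]

Run the Euclidean algorithm, recording each quotient:
⌊95/2⌋ = 47, remainder 1
⌊2/1⌋ = 2, remainder 0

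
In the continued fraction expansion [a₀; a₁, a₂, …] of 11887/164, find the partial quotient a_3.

6

Repeatedly divide and take the remainder:
11887 = 72·164 + 79, so a_0 = 72
164 = 2·79 + 6, so a_1 = 2
79 = 13·6 + 1, so a_2 = 13
6 = 6·1 + 0, so a_3 = 6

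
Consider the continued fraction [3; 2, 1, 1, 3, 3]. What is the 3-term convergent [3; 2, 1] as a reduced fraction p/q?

a_0 = 3: 3/1
a_1 = 2: 7/2
a_2 = 1: 10/3

10/3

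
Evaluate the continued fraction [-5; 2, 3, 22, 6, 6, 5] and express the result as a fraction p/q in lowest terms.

-137175/30013

Compute successive convergents:
a_0 = -5: -5/1
a_1 = 2: -9/2
a_2 = 3: -32/7
a_3 = 22: -713/156
a_4 = 6: -4310/943
a_5 = 6: -26573/5814
a_6 = 5: -137175/30013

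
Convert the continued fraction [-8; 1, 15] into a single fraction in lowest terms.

-113/16

Build up convergents one term at a time:
a_0 = -8: -8/1
a_1 = 1: -7/1
a_2 = 15: -113/16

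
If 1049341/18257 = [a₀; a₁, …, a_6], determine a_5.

Repeatedly divide and take the remainder:
⌊1049341/18257⌋ = 57, remainder 8692
⌊18257/8692⌋ = 2, remainder 873
⌊8692/873⌋ = 9, remainder 835
⌊873/835⌋ = 1, remainder 38
⌊835/38⌋ = 21, remainder 37
⌊38/37⌋ = 1, remainder 1

1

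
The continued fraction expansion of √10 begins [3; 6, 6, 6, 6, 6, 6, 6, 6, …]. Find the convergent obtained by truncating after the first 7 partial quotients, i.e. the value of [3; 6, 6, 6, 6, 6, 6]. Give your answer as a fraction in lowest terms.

168717/53353

Use the convergent recurrence hₖ = aₖ·hₖ₋₁ + hₖ₋₂ (and likewise for the denominators kₖ):
a_0 = 3: 3/1
a_1 = 6: 19/6
a_2 = 6: 117/37
a_3 = 6: 721/228
a_4 = 6: 4443/1405
a_5 = 6: 27379/8658
a_6 = 6: 168717/53353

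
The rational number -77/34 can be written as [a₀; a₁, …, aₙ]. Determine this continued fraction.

[-3; 1, 2, 1, 3, 2]

-77 = -3·34 + 25, so a_0 = -3
34 = 1·25 + 9, so a_1 = 1
25 = 2·9 + 7, so a_2 = 2
9 = 1·7 + 2, so a_3 = 1
7 = 3·2 + 1, so a_4 = 3
2 = 2·1 + 0, so a_5 = 2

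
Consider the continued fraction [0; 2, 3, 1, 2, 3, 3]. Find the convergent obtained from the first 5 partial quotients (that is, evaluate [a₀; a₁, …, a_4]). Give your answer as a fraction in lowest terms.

11/25

a_0 = 0: 0/1
a_1 = 2: 1/2
a_2 = 3: 3/7
a_3 = 1: 4/9
a_4 = 2: 11/25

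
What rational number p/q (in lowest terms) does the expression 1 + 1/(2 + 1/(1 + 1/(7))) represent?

Start with 7.
1 + 1/(7/1) = 1 + 1/7 = 8/7
2 + 1/(8/7) = 2 + 7/8 = 23/8
1 + 1/(23/8) = 1 + 8/23 = 31/23

31/23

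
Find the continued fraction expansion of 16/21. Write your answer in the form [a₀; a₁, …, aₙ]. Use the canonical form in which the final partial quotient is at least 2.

Run the Euclidean algorithm, recording each quotient:
⌊16/21⌋ = 0, remainder 16
⌊21/16⌋ = 1, remainder 5
⌊16/5⌋ = 3, remainder 1
⌊5/1⌋ = 5, remainder 0

[0; 1, 3, 5]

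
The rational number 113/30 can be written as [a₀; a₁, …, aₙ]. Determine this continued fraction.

113 ÷ 30 → quotient 3, remainder 23
30 ÷ 23 → quotient 1, remainder 7
23 ÷ 7 → quotient 3, remainder 2
7 ÷ 2 → quotient 3, remainder 1
2 ÷ 1 → quotient 2, remainder 0

[3; 1, 3, 3, 2]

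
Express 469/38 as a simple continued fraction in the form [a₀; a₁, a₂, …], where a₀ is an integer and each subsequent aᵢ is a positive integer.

Apply division with remainder until the remainder is 0:
⌊469/38⌋ = 12, remainder 13
⌊38/13⌋ = 2, remainder 12
⌊13/12⌋ = 1, remainder 1
⌊12/1⌋ = 12, remainder 0

[12; 2, 1, 12]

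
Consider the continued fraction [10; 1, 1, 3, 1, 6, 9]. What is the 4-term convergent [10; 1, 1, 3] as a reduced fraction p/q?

74/7

Start with 3.
1 + 1/(3/1) = 1 + 1/3 = 4/3
1 + 1/(4/3) = 1 + 3/4 = 7/4
10 + 1/(7/4) = 10 + 4/7 = 74/7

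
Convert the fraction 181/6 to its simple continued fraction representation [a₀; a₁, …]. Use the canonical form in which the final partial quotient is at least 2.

Repeatedly divide and take the remainder:
181 ÷ 6 → quotient 30, remainder 1
6 ÷ 1 → quotient 6, remainder 0

[30; 6]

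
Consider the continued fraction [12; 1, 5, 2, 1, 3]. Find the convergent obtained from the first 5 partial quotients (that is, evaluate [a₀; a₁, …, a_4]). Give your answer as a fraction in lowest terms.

Build up convergents one term at a time:
a_0 = 12: 12/1
a_1 = 1: 13/1
a_2 = 5: 77/6
a_3 = 2: 167/13
a_4 = 1: 244/19

244/19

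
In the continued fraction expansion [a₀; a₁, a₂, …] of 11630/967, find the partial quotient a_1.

37

Apply division with remainder until the remainder is 0:
11630 ÷ 967 → quotient 12, remainder 26
967 ÷ 26 → quotient 37, remainder 5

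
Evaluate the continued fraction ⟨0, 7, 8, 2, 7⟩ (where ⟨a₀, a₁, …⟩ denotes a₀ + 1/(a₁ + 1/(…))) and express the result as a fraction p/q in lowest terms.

127/904

a_0 = 0: 0/1
a_1 = 7: 1/7
a_2 = 8: 8/57
a_3 = 2: 17/121
a_4 = 7: 127/904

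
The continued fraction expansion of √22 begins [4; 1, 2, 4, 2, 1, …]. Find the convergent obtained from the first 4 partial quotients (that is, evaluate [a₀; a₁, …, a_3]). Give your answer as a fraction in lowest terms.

Work from the innermost term outward:
Start with 4.
2 + 1/(4/1) = 2 + 1/4 = 9/4
1 + 1/(9/4) = 1 + 4/9 = 13/9
4 + 1/(13/9) = 4 + 9/13 = 61/13

61/13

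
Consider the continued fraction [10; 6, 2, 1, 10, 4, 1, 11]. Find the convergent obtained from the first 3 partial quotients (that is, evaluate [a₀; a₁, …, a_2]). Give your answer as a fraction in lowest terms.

132/13

Starting at the tail and folding back:
Start with 2.
6 + 1/(2/1) = 6 + 1/2 = 13/2
10 + 1/(13/2) = 10 + 2/13 = 132/13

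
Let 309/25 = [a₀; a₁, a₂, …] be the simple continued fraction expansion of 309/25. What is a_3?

3

309 = 12·25 + 9, so a_0 = 12
25 = 2·9 + 7, so a_1 = 2
9 = 1·7 + 2, so a_2 = 1
7 = 3·2 + 1, so a_3 = 3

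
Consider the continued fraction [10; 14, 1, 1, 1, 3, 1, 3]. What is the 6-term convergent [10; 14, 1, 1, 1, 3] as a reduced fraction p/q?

1621/161

Compute successive convergents:
a_0 = 10: 10/1
a_1 = 14: 141/14
a_2 = 1: 151/15
a_3 = 1: 292/29
a_4 = 1: 443/44
a_5 = 3: 1621/161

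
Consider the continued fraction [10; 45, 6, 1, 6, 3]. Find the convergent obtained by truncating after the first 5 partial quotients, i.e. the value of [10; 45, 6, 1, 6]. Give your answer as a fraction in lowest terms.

Work from the innermost term outward:
Start with 6.
1 + 1/(6/1) = 1 + 1/6 = 7/6
6 + 1/(7/6) = 6 + 6/7 = 48/7
45 + 1/(48/7) = 45 + 7/48 = 2167/48
10 + 1/(2167/48) = 10 + 48/2167 = 21718/2167

21718/2167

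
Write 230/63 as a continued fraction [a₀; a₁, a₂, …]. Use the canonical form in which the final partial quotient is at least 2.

[3; 1, 1, 1, 6, 3]

⌊230/63⌋ = 3, remainder 41
⌊63/41⌋ = 1, remainder 22
⌊41/22⌋ = 1, remainder 19
⌊22/19⌋ = 1, remainder 3
⌊19/3⌋ = 6, remainder 1
⌊3/1⌋ = 3, remainder 0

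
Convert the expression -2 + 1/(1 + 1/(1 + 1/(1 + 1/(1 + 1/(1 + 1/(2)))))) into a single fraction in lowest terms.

Collapse the nested fraction from the inside out:
Start with 2.
1 + 1/(2/1) = 1 + 1/2 = 3/2
1 + 1/(3/2) = 1 + 2/3 = 5/3
1 + 1/(5/3) = 1 + 3/5 = 8/5
1 + 1/(8/5) = 1 + 5/8 = 13/8
1 + 1/(13/8) = 1 + 8/13 = 21/13
-2 + 1/(21/13) = -2 + 13/21 = -29/21

-29/21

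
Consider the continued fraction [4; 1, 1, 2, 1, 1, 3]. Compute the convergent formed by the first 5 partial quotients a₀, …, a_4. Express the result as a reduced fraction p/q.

Use the convergent recurrence hₖ = aₖ·hₖ₋₁ + hₖ₋₂ (and likewise for the denominators kₖ):
a_0 = 4: 4/1
a_1 = 1: 5/1
a_2 = 1: 9/2
a_3 = 2: 23/5
a_4 = 1: 32/7

32/7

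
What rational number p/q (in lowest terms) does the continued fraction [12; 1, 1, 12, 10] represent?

a_0 = 12: 12/1
a_1 = 1: 13/1
a_2 = 1: 25/2
a_3 = 12: 313/25
a_4 = 10: 3155/252

3155/252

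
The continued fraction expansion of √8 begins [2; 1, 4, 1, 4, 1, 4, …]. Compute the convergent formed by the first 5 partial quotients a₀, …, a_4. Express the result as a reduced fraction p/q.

a_0 = 2: 2/1
a_1 = 1: 3/1
a_2 = 4: 14/5
a_3 = 1: 17/6
a_4 = 4: 82/29

82/29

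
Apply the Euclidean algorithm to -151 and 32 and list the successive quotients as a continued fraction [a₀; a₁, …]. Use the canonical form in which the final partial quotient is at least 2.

-151 = -5·32 + 9, so a_0 = -5
32 = 3·9 + 5, so a_1 = 3
9 = 1·5 + 4, so a_2 = 1
5 = 1·4 + 1, so a_3 = 1
4 = 4·1 + 0, so a_4 = 4

[-5; 3, 1, 1, 4]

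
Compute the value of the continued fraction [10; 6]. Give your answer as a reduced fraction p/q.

61/6

a_0 = 10: 10/1
a_1 = 6: 61/6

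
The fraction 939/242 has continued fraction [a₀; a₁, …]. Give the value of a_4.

1

939 = 3·242 + 213, so a_0 = 3
242 = 1·213 + 29, so a_1 = 1
213 = 7·29 + 10, so a_2 = 7
29 = 2·10 + 9, so a_3 = 2
10 = 1·9 + 1, so a_4 = 1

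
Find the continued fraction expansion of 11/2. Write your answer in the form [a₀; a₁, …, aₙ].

[5; 2]

11 ÷ 2 → quotient 5, remainder 1
2 ÷ 1 → quotient 2, remainder 0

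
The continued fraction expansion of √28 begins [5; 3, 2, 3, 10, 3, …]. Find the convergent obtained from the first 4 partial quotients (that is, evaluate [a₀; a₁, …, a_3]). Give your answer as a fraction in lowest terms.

127/24

Start with 3.
2 + 1/(3/1) = 2 + 1/3 = 7/3
3 + 1/(7/3) = 3 + 3/7 = 24/7
5 + 1/(24/7) = 5 + 7/24 = 127/24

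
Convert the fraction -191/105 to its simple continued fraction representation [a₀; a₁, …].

Repeatedly divide and take the remainder:
-191 ÷ 105 → quotient -2, remainder 19
105 ÷ 19 → quotient 5, remainder 10
19 ÷ 10 → quotient 1, remainder 9
10 ÷ 9 → quotient 1, remainder 1
9 ÷ 1 → quotient 9, remainder 0

[-2; 5, 1, 1, 9]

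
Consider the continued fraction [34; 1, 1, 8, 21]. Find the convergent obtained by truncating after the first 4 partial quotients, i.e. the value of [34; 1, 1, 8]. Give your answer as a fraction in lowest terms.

587/17

Start with 8.
1 + 1/(8/1) = 1 + 1/8 = 9/8
1 + 1/(9/8) = 1 + 8/9 = 17/9
34 + 1/(17/9) = 34 + 9/17 = 587/17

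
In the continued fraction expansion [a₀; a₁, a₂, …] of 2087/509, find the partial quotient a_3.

Apply division with remainder until the remainder is 0:
2087 ÷ 509 → quotient 4, remainder 51
509 ÷ 51 → quotient 9, remainder 50
51 ÷ 50 → quotient 1, remainder 1
50 ÷ 1 → quotient 50, remainder 0

50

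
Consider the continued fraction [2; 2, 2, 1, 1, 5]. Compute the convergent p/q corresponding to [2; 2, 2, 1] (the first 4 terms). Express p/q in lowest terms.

Start with 1.
2 + 1/(1/1) = 2 + 1/1 = 3/1
2 + 1/(3/1) = 2 + 1/3 = 7/3
2 + 1/(7/3) = 2 + 3/7 = 17/7

17/7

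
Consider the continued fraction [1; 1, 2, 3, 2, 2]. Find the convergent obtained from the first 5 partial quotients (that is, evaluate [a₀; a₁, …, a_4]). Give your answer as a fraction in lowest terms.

39/23

a_0 = 1: 1/1
a_1 = 1: 2/1
a_2 = 2: 5/3
a_3 = 3: 17/10
a_4 = 2: 39/23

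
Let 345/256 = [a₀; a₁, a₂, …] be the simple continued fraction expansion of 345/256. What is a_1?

⌊345/256⌋ = 1, remainder 89
⌊256/89⌋ = 2, remainder 78

2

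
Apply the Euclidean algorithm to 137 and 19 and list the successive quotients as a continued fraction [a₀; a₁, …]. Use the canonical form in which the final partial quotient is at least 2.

[7; 4, 1, 3]

Run the Euclidean algorithm, recording each quotient:
137 ÷ 19 → quotient 7, remainder 4
19 ÷ 4 → quotient 4, remainder 3
4 ÷ 3 → quotient 1, remainder 1
3 ÷ 1 → quotient 3, remainder 0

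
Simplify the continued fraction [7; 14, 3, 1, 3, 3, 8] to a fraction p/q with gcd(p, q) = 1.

41049/5806

Start with 8.
3 + 1/(8/1) = 3 + 1/8 = 25/8
3 + 1/(25/8) = 3 + 8/25 = 83/25
1 + 1/(83/25) = 1 + 25/83 = 108/83
3 + 1/(108/83) = 3 + 83/108 = 407/108
14 + 1/(407/108) = 14 + 108/407 = 5806/407
7 + 1/(5806/407) = 7 + 407/5806 = 41049/5806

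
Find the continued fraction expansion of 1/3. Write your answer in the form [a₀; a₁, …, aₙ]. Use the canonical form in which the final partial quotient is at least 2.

Repeatedly divide and take the remainder:
⌊1/3⌋ = 0, remainder 1
⌊3/1⌋ = 3, remainder 0

[0; 3]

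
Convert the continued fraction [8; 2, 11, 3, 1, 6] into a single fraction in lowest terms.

Start with 6.
1 + 1/(6/1) = 1 + 1/6 = 7/6
3 + 1/(7/6) = 3 + 6/7 = 27/7
11 + 1/(27/7) = 11 + 7/27 = 304/27
2 + 1/(304/27) = 2 + 27/304 = 635/304
8 + 1/(635/304) = 8 + 304/635 = 5384/635

5384/635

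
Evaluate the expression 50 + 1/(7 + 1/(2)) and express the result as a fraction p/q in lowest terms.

752/15

Start with 2.
7 + 1/(2/1) = 7 + 1/2 = 15/2
50 + 1/(15/2) = 50 + 2/15 = 752/15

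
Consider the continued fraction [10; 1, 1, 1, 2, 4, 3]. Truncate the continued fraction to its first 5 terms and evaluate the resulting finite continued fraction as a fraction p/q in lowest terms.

Use the convergent recurrence hₖ = aₖ·hₖ₋₁ + hₖ₋₂ (and likewise for the denominators kₖ):
a_0 = 10: 10/1
a_1 = 1: 11/1
a_2 = 1: 21/2
a_3 = 1: 32/3
a_4 = 2: 85/8

85/8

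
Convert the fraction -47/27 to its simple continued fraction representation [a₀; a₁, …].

-47 = -2·27 + 7, so a_0 = -2
27 = 3·7 + 6, so a_1 = 3
7 = 1·6 + 1, so a_2 = 1
6 = 6·1 + 0, so a_3 = 6

[-2; 3, 1, 6]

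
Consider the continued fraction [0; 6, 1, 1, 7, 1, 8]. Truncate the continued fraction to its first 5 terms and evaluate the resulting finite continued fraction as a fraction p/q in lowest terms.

Compute successive convergents:
a_0 = 0: 0/1
a_1 = 6: 1/6
a_2 = 1: 1/7
a_3 = 1: 2/13
a_4 = 7: 15/98

15/98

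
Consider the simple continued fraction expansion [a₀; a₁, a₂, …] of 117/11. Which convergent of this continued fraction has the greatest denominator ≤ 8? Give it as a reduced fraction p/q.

List convergents until the denominator exceeds the bound:
a_0 = 10: 10/1  (≤ bound)
a_1 = 1: 11/1  (≤ bound)
a_2 = 1: 21/2  (≤ bound)
a_3 = 1: 32/3  (≤ bound)
a_4 = 3: 117/11  (> 8, stop)

32/3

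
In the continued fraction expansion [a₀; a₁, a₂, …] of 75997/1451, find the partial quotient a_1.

2

75997 ÷ 1451 → quotient 52, remainder 545
1451 ÷ 545 → quotient 2, remainder 361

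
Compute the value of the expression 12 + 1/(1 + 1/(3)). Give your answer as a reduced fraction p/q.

51/4

Start with 3.
1 + 1/(3/1) = 1 + 1/3 = 4/3
12 + 1/(4/3) = 12 + 3/4 = 51/4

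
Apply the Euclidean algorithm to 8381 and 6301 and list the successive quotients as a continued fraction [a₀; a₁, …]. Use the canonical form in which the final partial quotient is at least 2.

Repeatedly divide and take the remainder:
⌊8381/6301⌋ = 1, remainder 2080
⌊6301/2080⌋ = 3, remainder 61
⌊2080/61⌋ = 34, remainder 6
⌊61/6⌋ = 10, remainder 1
⌊6/1⌋ = 6, remainder 0

[1; 3, 34, 10, 6]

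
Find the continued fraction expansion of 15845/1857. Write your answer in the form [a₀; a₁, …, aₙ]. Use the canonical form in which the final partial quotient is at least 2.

[8; 1, 1, 7, 5, 1, 3, 5]

15845 = 8·1857 + 989, so a_0 = 8
1857 = 1·989 + 868, so a_1 = 1
989 = 1·868 + 121, so a_2 = 1
868 = 7·121 + 21, so a_3 = 7
121 = 5·21 + 16, so a_4 = 5
21 = 1·16 + 5, so a_5 = 1
16 = 3·5 + 1, so a_6 = 3
5 = 5·1 + 0, so a_7 = 5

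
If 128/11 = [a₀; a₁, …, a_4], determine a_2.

128 ÷ 11 → quotient 11, remainder 7
11 ÷ 7 → quotient 1, remainder 4
7 ÷ 4 → quotient 1, remainder 3

1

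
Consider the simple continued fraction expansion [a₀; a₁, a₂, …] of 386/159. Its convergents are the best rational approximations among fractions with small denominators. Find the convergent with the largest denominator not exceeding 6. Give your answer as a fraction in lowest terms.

12/5

a_0 = 2: 2/1  (≤ bound)
a_1 = 2: 5/2  (≤ bound)
a_2 = 2: 12/5  (≤ bound)
a_3 = 1: 17/7  (> 6, stop)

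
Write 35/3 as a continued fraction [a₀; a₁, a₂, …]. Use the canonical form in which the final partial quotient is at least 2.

⌊35/3⌋ = 11, remainder 2
⌊3/2⌋ = 1, remainder 1
⌊2/1⌋ = 2, remainder 0

[11; 1, 2]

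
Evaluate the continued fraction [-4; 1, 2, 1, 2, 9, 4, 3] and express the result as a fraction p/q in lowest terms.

Start with 3.
4 + 1/(3/1) = 4 + 1/3 = 13/3
9 + 1/(13/3) = 9 + 3/13 = 120/13
2 + 1/(120/13) = 2 + 13/120 = 253/120
1 + 1/(253/120) = 1 + 120/253 = 373/253
2 + 1/(373/253) = 2 + 253/373 = 999/373
1 + 1/(999/373) = 1 + 373/999 = 1372/999
-4 + 1/(1372/999) = -4 + 999/1372 = -4489/1372

-4489/1372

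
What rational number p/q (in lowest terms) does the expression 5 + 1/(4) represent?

21/4

Compute successive convergents:
a_0 = 5: 5/1
a_1 = 4: 21/4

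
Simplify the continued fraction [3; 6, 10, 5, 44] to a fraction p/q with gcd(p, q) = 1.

Collapse the nested fraction from the inside out:
Start with 44.
5 + 1/(44/1) = 5 + 1/44 = 221/44
10 + 1/(221/44) = 10 + 44/221 = 2254/221
6 + 1/(2254/221) = 6 + 221/2254 = 13745/2254
3 + 1/(13745/2254) = 3 + 2254/13745 = 43489/13745

43489/13745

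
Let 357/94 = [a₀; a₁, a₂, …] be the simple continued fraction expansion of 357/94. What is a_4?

18

⌊357/94⌋ = 3, remainder 75
⌊94/75⌋ = 1, remainder 19
⌊75/19⌋ = 3, remainder 18
⌊19/18⌋ = 1, remainder 1
⌊18/1⌋ = 18, remainder 0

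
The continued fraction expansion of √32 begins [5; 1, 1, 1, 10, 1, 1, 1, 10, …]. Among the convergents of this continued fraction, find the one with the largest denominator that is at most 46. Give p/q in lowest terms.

a_0 = 5: 5/1  (≤ bound)
a_1 = 1: 6/1  (≤ bound)
a_2 = 1: 11/2  (≤ bound)
a_3 = 1: 17/3  (≤ bound)
a_4 = 10: 181/32  (≤ bound)
a_5 = 1: 198/35  (≤ bound)
a_6 = 1: 379/67  (> 46, stop)

198/35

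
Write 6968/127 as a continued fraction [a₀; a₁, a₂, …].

⌊6968/127⌋ = 54, remainder 110
⌊127/110⌋ = 1, remainder 17
⌊110/17⌋ = 6, remainder 8
⌊17/8⌋ = 2, remainder 1
⌊8/1⌋ = 8, remainder 0

[54; 1, 6, 2, 8]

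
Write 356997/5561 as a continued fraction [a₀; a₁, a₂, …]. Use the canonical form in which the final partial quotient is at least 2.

Repeatedly divide and take the remainder:
356997 ÷ 5561 → quotient 64, remainder 1093
5561 ÷ 1093 → quotient 5, remainder 96
1093 ÷ 96 → quotient 11, remainder 37
96 ÷ 37 → quotient 2, remainder 22
37 ÷ 22 → quotient 1, remainder 15
22 ÷ 15 → quotient 1, remainder 7
15 ÷ 7 → quotient 2, remainder 1
7 ÷ 1 → quotient 7, remainder 0

[64; 5, 11, 2, 1, 1, 2, 7]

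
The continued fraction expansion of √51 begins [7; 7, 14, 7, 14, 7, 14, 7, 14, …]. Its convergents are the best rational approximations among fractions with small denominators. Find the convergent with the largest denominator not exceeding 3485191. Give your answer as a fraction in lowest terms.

a_0 = 7: 7/1  (≤ bound)
a_1 = 7: 50/7  (≤ bound)
a_2 = 14: 707/99  (≤ bound)
a_3 = 7: 4999/700  (≤ bound)
a_4 = 14: 70693/9899  (≤ bound)
a_5 = 7: 499850/69993  (≤ bound)
a_6 = 14: 7068593/989801  (≤ bound)
a_7 = 7: 49980001/6998600  (> 3485191, stop)

7068593/989801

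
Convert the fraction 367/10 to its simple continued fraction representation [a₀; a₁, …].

⌊367/10⌋ = 36, remainder 7
⌊10/7⌋ = 1, remainder 3
⌊7/3⌋ = 2, remainder 1
⌊3/1⌋ = 3, remainder 0

[36; 1, 2, 3]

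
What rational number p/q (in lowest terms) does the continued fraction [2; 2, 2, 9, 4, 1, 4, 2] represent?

a_0 = 2: 2/1
a_1 = 2: 5/2
a_2 = 2: 12/5
a_3 = 9: 113/47
a_4 = 4: 464/193
a_5 = 1: 577/240
a_6 = 4: 2772/1153
a_7 = 2: 6121/2546

6121/2546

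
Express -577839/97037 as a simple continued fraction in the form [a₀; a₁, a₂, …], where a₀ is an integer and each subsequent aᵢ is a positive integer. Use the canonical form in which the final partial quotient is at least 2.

-577839 ÷ 97037 → quotient -6, remainder 4383
97037 ÷ 4383 → quotient 22, remainder 611
4383 ÷ 611 → quotient 7, remainder 106
611 ÷ 106 → quotient 5, remainder 81
106 ÷ 81 → quotient 1, remainder 25
81 ÷ 25 → quotient 3, remainder 6
25 ÷ 6 → quotient 4, remainder 1
6 ÷ 1 → quotient 6, remainder 0

[-6; 22, 7, 5, 1, 3, 4, 6]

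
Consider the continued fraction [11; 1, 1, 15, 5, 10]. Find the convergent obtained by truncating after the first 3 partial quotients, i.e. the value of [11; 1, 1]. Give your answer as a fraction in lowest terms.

23/2

Starting at the tail and folding back:
Start with 1.
1 + 1/(1/1) = 1 + 1/1 = 2/1
11 + 1/(2/1) = 11 + 1/2 = 23/2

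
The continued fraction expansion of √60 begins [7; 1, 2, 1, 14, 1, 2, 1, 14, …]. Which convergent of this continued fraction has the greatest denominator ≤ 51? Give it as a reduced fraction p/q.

List convergents until the denominator exceeds the bound:
a_0 = 7: 7/1  (≤ bound)
a_1 = 1: 8/1  (≤ bound)
a_2 = 2: 23/3  (≤ bound)
a_3 = 1: 31/4  (≤ bound)
a_4 = 14: 457/59  (> 51, stop)

31/4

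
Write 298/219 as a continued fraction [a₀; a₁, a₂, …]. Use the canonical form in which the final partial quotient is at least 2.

[1; 2, 1, 3, 2, 1, 1, 3]

Run the Euclidean algorithm, recording each quotient:
298 = 1·219 + 79, so a_0 = 1
219 = 2·79 + 61, so a_1 = 2
79 = 1·61 + 18, so a_2 = 1
61 = 3·18 + 7, so a_3 = 3
18 = 2·7 + 4, so a_4 = 2
7 = 1·4 + 3, so a_5 = 1
4 = 1·3 + 1, so a_6 = 1
3 = 3·1 + 0, so a_7 = 3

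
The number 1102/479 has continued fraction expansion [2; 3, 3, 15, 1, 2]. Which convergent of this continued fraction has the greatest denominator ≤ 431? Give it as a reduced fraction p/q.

375/163

a_0 = 2: 2/1  (≤ bound)
a_1 = 3: 7/3  (≤ bound)
a_2 = 3: 23/10  (≤ bound)
a_3 = 15: 352/153  (≤ bound)
a_4 = 1: 375/163  (≤ bound)
a_5 = 2: 1102/479  (> 431, stop)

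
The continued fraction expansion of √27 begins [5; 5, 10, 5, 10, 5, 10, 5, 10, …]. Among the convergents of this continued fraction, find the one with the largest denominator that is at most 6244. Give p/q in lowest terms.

13775/2651

List convergents until the denominator exceeds the bound:
a_0 = 5: 5/1  (≤ bound)
a_1 = 5: 26/5  (≤ bound)
a_2 = 10: 265/51  (≤ bound)
a_3 = 5: 1351/260  (≤ bound)
a_4 = 10: 13775/2651  (≤ bound)
a_5 = 5: 70226/13515  (> 6244, stop)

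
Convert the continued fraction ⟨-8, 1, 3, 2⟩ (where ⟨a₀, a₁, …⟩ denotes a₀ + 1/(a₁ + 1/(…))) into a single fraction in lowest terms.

Use the convergent recurrence hₖ = aₖ·hₖ₋₁ + hₖ₋₂ (and likewise for the denominators kₖ):
a_0 = -8: -8/1
a_1 = 1: -7/1
a_2 = 3: -29/4
a_3 = 2: -65/9

-65/9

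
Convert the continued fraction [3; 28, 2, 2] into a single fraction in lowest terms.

Start with 2.
2 + 1/(2/1) = 2 + 1/2 = 5/2
28 + 1/(5/2) = 28 + 2/5 = 142/5
3 + 1/(142/5) = 3 + 5/142 = 431/142

431/142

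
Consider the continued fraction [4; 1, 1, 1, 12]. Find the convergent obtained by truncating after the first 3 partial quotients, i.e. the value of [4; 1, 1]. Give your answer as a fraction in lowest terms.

Use the convergent recurrence hₖ = aₖ·hₖ₋₁ + hₖ₋₂ (and likewise for the denominators kₖ):
a_0 = 4: 4/1
a_1 = 1: 5/1
a_2 = 1: 9/2

9/2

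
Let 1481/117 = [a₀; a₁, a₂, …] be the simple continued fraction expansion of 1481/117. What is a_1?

Repeatedly divide and take the remainder:
1481 ÷ 117 → quotient 12, remainder 77
117 ÷ 77 → quotient 1, remainder 40

1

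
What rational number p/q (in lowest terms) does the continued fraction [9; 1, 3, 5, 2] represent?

449/46

Work from the innermost term outward:
Start with 2.
5 + 1/(2/1) = 5 + 1/2 = 11/2
3 + 1/(11/2) = 3 + 2/11 = 35/11
1 + 1/(35/11) = 1 + 11/35 = 46/35
9 + 1/(46/35) = 9 + 35/46 = 449/46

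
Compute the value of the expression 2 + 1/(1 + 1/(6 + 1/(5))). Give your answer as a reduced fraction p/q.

Compute successive convergents:
a_0 = 2: 2/1
a_1 = 1: 3/1
a_2 = 6: 20/7
a_3 = 5: 103/36

103/36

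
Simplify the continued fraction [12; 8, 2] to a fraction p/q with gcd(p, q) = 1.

Compute successive convergents:
a_0 = 12: 12/1
a_1 = 8: 97/8
a_2 = 2: 206/17

206/17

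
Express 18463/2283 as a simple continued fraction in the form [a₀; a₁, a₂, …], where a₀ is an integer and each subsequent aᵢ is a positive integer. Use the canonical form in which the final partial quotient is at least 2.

[8; 11, 2, 8, 1, 1, 5]

Run the Euclidean algorithm, recording each quotient:
⌊18463/2283⌋ = 8, remainder 199
⌊2283/199⌋ = 11, remainder 94
⌊199/94⌋ = 2, remainder 11
⌊94/11⌋ = 8, remainder 6
⌊11/6⌋ = 1, remainder 5
⌊6/5⌋ = 1, remainder 1
⌊5/1⌋ = 5, remainder 0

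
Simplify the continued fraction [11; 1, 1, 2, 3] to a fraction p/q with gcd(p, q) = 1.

Start with 3.
2 + 1/(3/1) = 2 + 1/3 = 7/3
1 + 1/(7/3) = 1 + 3/7 = 10/7
1 + 1/(10/7) = 1 + 7/10 = 17/10
11 + 1/(17/10) = 11 + 10/17 = 197/17

197/17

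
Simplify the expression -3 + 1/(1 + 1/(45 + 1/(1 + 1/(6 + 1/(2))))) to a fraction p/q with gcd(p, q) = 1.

Start with 2.
6 + 1/(2/1) = 6 + 1/2 = 13/2
1 + 1/(13/2) = 1 + 2/13 = 15/13
45 + 1/(15/13) = 45 + 13/15 = 688/15
1 + 1/(688/15) = 1 + 15/688 = 703/688
-3 + 1/(703/688) = -3 + 688/703 = -1421/703

-1421/703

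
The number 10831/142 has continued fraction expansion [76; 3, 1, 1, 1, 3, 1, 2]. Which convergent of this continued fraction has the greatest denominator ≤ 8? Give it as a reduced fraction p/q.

534/7

a_0 = 76: 76/1  (≤ bound)
a_1 = 3: 229/3  (≤ bound)
a_2 = 1: 305/4  (≤ bound)
a_3 = 1: 534/7  (≤ bound)
a_4 = 1: 839/11  (> 8, stop)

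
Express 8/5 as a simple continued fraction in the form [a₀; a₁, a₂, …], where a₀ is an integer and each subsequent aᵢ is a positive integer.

8 = 1·5 + 3, so a_0 = 1
5 = 1·3 + 2, so a_1 = 1
3 = 1·2 + 1, so a_2 = 1
2 = 2·1 + 0, so a_3 = 2

[1; 1, 1, 2]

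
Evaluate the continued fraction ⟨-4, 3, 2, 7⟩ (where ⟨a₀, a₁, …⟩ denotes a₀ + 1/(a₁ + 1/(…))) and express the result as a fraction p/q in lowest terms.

Start with 7.
2 + 1/(7/1) = 2 + 1/7 = 15/7
3 + 1/(15/7) = 3 + 7/15 = 52/15
-4 + 1/(52/15) = -4 + 15/52 = -193/52

-193/52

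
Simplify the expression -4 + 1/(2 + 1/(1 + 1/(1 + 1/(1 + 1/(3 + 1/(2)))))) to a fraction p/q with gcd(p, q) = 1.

-239/66

a_0 = -4: -4/1
a_1 = 2: -7/2
a_2 = 1: -11/3
a_3 = 1: -18/5
a_4 = 1: -29/8
a_5 = 3: -105/29
a_6 = 2: -239/66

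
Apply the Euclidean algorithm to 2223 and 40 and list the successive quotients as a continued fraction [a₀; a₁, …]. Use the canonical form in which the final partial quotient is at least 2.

[55; 1, 1, 2, 1, 5]

⌊2223/40⌋ = 55, remainder 23
⌊40/23⌋ = 1, remainder 17
⌊23/17⌋ = 1, remainder 6
⌊17/6⌋ = 2, remainder 5
⌊6/5⌋ = 1, remainder 1
⌊5/1⌋ = 5, remainder 0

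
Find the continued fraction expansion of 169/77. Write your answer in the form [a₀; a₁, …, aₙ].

[2; 5, 7, 2]

169 ÷ 77 → quotient 2, remainder 15
77 ÷ 15 → quotient 5, remainder 2
15 ÷ 2 → quotient 7, remainder 1
2 ÷ 1 → quotient 2, remainder 0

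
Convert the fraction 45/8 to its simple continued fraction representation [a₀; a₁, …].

Apply division with remainder until the remainder is 0:
⌊45/8⌋ = 5, remainder 5
⌊8/5⌋ = 1, remainder 3
⌊5/3⌋ = 1, remainder 2
⌊3/2⌋ = 1, remainder 1
⌊2/1⌋ = 2, remainder 0

[5; 1, 1, 1, 2]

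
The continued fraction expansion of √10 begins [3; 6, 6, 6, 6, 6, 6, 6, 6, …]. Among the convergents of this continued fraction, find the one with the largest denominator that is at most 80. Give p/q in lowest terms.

List convergents until the denominator exceeds the bound:
a_0 = 3: 3/1  (≤ bound)
a_1 = 6: 19/6  (≤ bound)
a_2 = 6: 117/37  (≤ bound)
a_3 = 6: 721/228  (> 80, stop)

117/37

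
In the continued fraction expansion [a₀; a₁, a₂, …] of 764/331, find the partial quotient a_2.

4

Apply division with remainder until the remainder is 0:
764 = 2·331 + 102, so a_0 = 2
331 = 3·102 + 25, so a_1 = 3
102 = 4·25 + 2, so a_2 = 4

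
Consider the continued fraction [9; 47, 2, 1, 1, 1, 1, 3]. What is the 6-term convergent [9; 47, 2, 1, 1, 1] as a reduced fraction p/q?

3419/379

a_0 = 9: 9/1
a_1 = 47: 424/47
a_2 = 2: 857/95
a_3 = 1: 1281/142
a_4 = 1: 2138/237
a_5 = 1: 3419/379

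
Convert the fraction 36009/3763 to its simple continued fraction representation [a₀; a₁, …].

Repeatedly divide and take the remainder:
⌊36009/3763⌋ = 9, remainder 2142
⌊3763/2142⌋ = 1, remainder 1621
⌊2142/1621⌋ = 1, remainder 521
⌊1621/521⌋ = 3, remainder 58
⌊521/58⌋ = 8, remainder 57
⌊58/57⌋ = 1, remainder 1
⌊57/1⌋ = 57, remainder 0

[9; 1, 1, 3, 8, 1, 57]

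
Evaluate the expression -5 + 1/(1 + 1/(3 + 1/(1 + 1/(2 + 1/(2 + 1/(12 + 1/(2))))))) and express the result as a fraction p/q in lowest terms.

a_0 = -5: -5/1
a_1 = 1: -4/1
a_2 = 3: -17/4
a_3 = 1: -21/5
a_4 = 2: -59/14
a_5 = 2: -139/33
a_6 = 12: -1727/410
a_7 = 2: -3593/853

-3593/853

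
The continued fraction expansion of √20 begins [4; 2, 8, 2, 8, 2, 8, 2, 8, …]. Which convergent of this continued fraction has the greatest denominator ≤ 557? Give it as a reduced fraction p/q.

a_0 = 4: 4/1  (≤ bound)
a_1 = 2: 9/2  (≤ bound)
a_2 = 8: 76/17  (≤ bound)
a_3 = 2: 161/36  (≤ bound)
a_4 = 8: 1364/305  (≤ bound)
a_5 = 2: 2889/646  (> 557, stop)

1364/305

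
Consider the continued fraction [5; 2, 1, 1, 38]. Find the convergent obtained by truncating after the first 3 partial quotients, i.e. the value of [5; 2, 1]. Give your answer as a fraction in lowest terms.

16/3

a_0 = 5: 5/1
a_1 = 2: 11/2
a_2 = 1: 16/3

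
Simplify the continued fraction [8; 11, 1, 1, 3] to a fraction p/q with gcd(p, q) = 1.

a_0 = 8: 8/1
a_1 = 11: 89/11
a_2 = 1: 97/12
a_3 = 1: 186/23
a_4 = 3: 655/81

655/81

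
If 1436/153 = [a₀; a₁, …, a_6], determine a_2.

Apply division with remainder until the remainder is 0:
1436 = 9·153 + 59, so a_0 = 9
153 = 2·59 + 35, so a_1 = 2
59 = 1·35 + 24, so a_2 = 1

1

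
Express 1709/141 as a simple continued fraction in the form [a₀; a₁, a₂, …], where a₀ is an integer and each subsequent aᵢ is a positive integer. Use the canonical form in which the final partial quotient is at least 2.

1709 = 12·141 + 17, so a_0 = 12
141 = 8·17 + 5, so a_1 = 8
17 = 3·5 + 2, so a_2 = 3
5 = 2·2 + 1, so a_3 = 2
2 = 2·1 + 0, so a_4 = 2

[12; 8, 3, 2, 2]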